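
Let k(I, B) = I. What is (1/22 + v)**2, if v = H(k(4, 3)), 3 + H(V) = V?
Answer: 529/484 ≈ 1.0930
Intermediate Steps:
H(V) = -3 + V
v = 1 (v = -3 + 4 = 1)
(1/22 + v)**2 = (1/22 + 1)**2 = (23/22)**2 = 529/484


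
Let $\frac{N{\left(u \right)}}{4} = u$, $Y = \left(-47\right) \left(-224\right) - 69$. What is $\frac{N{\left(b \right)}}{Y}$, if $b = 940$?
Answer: $\frac{3760}{10459} \approx 0.3595$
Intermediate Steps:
$Y = 10459$ ($Y = 10528 - 69 = 10459$)
$N{\left(u \right)} = 4 u$
$\frac{N{\left(b \right)}}{Y} = \frac{4 \cdot 940}{10459} = 3760 \cdot \frac{1}{10459} = \frac{3760}{10459}$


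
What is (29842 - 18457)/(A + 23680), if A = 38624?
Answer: 345/1888 ≈ 0.18273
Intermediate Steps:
(29842 - 18457)/(A + 23680) = (29842 - 18457)/(38624 + 23680) = 11385/62304 = 11385*(1/62304) = 345/1888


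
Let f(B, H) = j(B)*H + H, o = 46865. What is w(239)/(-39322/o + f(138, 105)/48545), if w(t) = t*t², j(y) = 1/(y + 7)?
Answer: -352528248348185/21610184 ≈ -1.6313e+7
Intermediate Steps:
j(y) = 1/(7 + y)
w(t) = t³
f(B, H) = H + H/(7 + B) (f(B, H) = H/(7 + B) + H = H + H/(7 + B))
w(239)/(-39322/o + f(138, 105)/48545) = 239³/(-39322/46865 + (105*(8 + 138)/(7 + 138))/48545) = 13651919/(-39322*1/46865 + (105*146/145)*(1/48545)) = 13651919/(-39322/46865 + (105*(1/145)*146)*(1/48545)) = 13651919/(-39322/46865 + (3066/29)*(1/48545)) = 13651919/(-39322/46865 + 6/2755) = 13651919/(-21610184/25822615) = 13651919*(-25822615/21610184) = -352528248348185/21610184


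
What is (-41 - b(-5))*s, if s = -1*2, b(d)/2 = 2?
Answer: 90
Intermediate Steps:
b(d) = 4 (b(d) = 2*2 = 4)
s = -2
(-41 - b(-5))*s = (-41 - 1*4)*(-2) = (-41 - 4)*(-2) = -45*(-2) = 90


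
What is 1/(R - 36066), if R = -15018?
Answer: -1/51084 ≈ -1.9576e-5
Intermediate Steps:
1/(R - 36066) = 1/(-15018 - 36066) = 1/(-51084) = -1/51084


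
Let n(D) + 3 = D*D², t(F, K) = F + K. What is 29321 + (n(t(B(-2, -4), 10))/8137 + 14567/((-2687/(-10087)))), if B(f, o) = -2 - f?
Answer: 1836709558211/21864119 ≈ 84006.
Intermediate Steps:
n(D) = -3 + D³ (n(D) = -3 + D*D² = -3 + D³)
29321 + (n(t(B(-2, -4), 10))/8137 + 14567/((-2687/(-10087)))) = 29321 + ((-3 + ((-2 - 1*(-2)) + 10)³)/8137 + 14567/((-2687/(-10087)))) = 29321 + ((-3 + ((-2 + 2) + 10)³)*(1/8137) + 14567/((-2687*(-1/10087)))) = 29321 + ((-3 + (0 + 10)³)*(1/8137) + 14567/(2687/10087)) = 29321 + ((-3 + 10³)*(1/8137) + 14567*(10087/2687)) = 29321 + ((-3 + 1000)*(1/8137) + 146937329/2687) = 29321 + (997*(1/8137) + 146937329/2687) = 29321 + (997/8137 + 146937329/2687) = 29321 + 1195631725012/21864119 = 1836709558211/21864119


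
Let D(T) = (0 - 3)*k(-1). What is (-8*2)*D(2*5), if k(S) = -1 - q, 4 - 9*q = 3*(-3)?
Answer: -352/3 ≈ -117.33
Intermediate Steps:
q = 13/9 (q = 4/9 - (-3)/3 = 4/9 - ⅑*(-9) = 4/9 + 1 = 13/9 ≈ 1.4444)
k(S) = -22/9 (k(S) = -1 - 1*13/9 = -1 - 13/9 = -22/9)
D(T) = 22/3 (D(T) = (0 - 3)*(-22/9) = -3*(-22/9) = 22/3)
(-8*2)*D(2*5) = -8*2*(22/3) = -16*22/3 = -352/3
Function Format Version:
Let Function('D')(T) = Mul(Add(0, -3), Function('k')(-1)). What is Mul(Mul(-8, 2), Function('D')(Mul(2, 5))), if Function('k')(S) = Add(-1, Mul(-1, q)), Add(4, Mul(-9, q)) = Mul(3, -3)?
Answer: Rational(-352, 3) ≈ -117.33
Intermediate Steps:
q = Rational(13, 9) (q = Add(Rational(4, 9), Mul(Rational(-1, 9), Mul(3, -3))) = Add(Rational(4, 9), Mul(Rational(-1, 9), -9)) = Add(Rational(4, 9), 1) = Rational(13, 9) ≈ 1.4444)
Function('k')(S) = Rational(-22, 9) (Function('k')(S) = Add(-1, Mul(-1, Rational(13, 9))) = Add(-1, Rational(-13, 9)) = Rational(-22, 9))
Function('D')(T) = Rational(22, 3) (Function('D')(T) = Mul(Add(0, -3), Rational(-22, 9)) = Mul(-3, Rational(-22, 9)) = Rational(22, 3))
Mul(Mul(-8, 2), Function('D')(Mul(2, 5))) = Mul(Mul(-8, 2), Rational(22, 3)) = Mul(-16, Rational(22, 3)) = Rational(-352, 3)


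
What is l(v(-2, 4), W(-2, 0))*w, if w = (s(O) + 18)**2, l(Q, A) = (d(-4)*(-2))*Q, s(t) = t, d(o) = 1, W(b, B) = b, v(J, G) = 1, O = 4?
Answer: -968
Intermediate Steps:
l(Q, A) = -2*Q (l(Q, A) = (1*(-2))*Q = -2*Q)
w = 484 (w = (4 + 18)**2 = 22**2 = 484)
l(v(-2, 4), W(-2, 0))*w = -2*1*484 = -2*484 = -968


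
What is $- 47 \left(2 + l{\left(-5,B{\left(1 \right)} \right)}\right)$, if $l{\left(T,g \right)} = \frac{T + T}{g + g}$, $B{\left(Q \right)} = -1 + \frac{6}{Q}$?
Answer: $-47$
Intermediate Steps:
$l{\left(T,g \right)} = \frac{T}{g}$ ($l{\left(T,g \right)} = \frac{2 T}{2 g} = 2 T \frac{1}{2 g} = \frac{T}{g}$)
$- 47 \left(2 + l{\left(-5,B{\left(1 \right)} \right)}\right) = - 47 \left(2 - \frac{5}{1^{-1} \left(6 - 1\right)}\right) = - 47 \left(2 - \frac{5}{1 \left(6 - 1\right)}\right) = - 47 \left(2 - \frac{5}{1 \cdot 5}\right) = - 47 \left(2 - \frac{5}{5}\right) = - 47 \left(2 - 1\right) = \left(-47\right) 1 = -47$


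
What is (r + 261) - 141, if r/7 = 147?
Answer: 1149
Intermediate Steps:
r = 1029 (r = 7*147 = 1029)
(r + 261) - 141 = (1029 + 261) - 141 = 1290 - 141 = 1149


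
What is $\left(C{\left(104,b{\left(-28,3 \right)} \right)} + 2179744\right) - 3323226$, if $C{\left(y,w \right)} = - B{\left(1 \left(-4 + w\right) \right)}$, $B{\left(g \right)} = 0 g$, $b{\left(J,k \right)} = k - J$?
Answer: $-1143482$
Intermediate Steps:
$B{\left(g \right)} = 0$
$C{\left(y,w \right)} = 0$ ($C{\left(y,w \right)} = \left(-1\right) 0 = 0$)
$\left(C{\left(104,b{\left(-28,3 \right)} \right)} + 2179744\right) - 3323226 = \left(0 + 2179744\right) - 3323226 = 2179744 - 3323226 = -1143482$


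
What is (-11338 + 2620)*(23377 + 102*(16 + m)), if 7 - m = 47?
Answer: -182459022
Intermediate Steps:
m = -40 (m = 7 - 1*47 = 7 - 47 = -40)
(-11338 + 2620)*(23377 + 102*(16 + m)) = (-11338 + 2620)*(23377 + 102*(16 - 40)) = -8718*(23377 + 102*(-24)) = -8718*(23377 - 2448) = -8718*20929 = -182459022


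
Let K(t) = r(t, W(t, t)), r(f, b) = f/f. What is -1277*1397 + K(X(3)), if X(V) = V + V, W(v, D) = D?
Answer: -1783968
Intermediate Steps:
r(f, b) = 1
X(V) = 2*V
K(t) = 1
-1277*1397 + K(X(3)) = -1277*1397 + 1 = -1783969 + 1 = -1783968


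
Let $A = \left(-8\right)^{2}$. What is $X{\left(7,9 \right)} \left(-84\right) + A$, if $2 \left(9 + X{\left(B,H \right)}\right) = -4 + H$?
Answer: $610$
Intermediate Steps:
$X{\left(B,H \right)} = -11 + \frac{H}{2}$ ($X{\left(B,H \right)} = -9 + \frac{-4 + H}{2} = -9 + \left(-2 + \frac{H}{2}\right) = -11 + \frac{H}{2}$)
$A = 64$
$X{\left(7,9 \right)} \left(-84\right) + A = \left(-11 + \frac{1}{2} \cdot 9\right) \left(-84\right) + 64 = \left(-11 + \frac{9}{2}\right) \left(-84\right) + 64 = \left(- \frac{13}{2}\right) \left(-84\right) + 64 = 546 + 64 = 610$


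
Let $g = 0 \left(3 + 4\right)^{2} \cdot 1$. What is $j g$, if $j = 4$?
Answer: $0$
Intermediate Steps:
$g = 0$ ($g = 0 \cdot 7^{2} \cdot 1 = 0 \cdot 49 \cdot 1 = 0 \cdot 1 = 0$)
$j g = 4 \cdot 0 = 0$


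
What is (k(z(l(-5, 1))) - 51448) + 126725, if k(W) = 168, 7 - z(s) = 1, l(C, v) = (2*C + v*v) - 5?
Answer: 75445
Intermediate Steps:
l(C, v) = -5 + v**2 + 2*C (l(C, v) = (2*C + v**2) - 5 = (v**2 + 2*C) - 5 = -5 + v**2 + 2*C)
z(s) = 6 (z(s) = 7 - 1*1 = 7 - 1 = 6)
(k(z(l(-5, 1))) - 51448) + 126725 = (168 - 51448) + 126725 = -51280 + 126725 = 75445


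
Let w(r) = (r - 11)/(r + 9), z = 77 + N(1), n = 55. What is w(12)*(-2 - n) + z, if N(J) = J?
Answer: 527/7 ≈ 75.286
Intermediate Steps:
z = 78 (z = 77 + 1 = 78)
w(r) = (-11 + r)/(9 + r)
w(12)*(-2 - n) + z = ((-11 + 12)/(9 + 12))*(-2 - 1*55) + 78 = (1/21)*(-2 - 55) + 78 = ((1/21)*1)*(-57) + 78 = (1/21)*(-57) + 78 = -19/7 + 78 = 527/7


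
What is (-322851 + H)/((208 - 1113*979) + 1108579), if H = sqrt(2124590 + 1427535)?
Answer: -322851/19160 + sqrt(142085)/3832 ≈ -16.752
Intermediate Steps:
H = 5*sqrt(142085) (H = sqrt(3552125) = 5*sqrt(142085) ≈ 1884.7)
(-322851 + H)/((208 - 1113*979) + 1108579) = (-322851 + 5*sqrt(142085))/((208 - 1113*979) + 1108579) = (-322851 + 5*sqrt(142085))/((208 - 1089627) + 1108579) = (-322851 + 5*sqrt(142085))/(-1089419 + 1108579) = (-322851 + 5*sqrt(142085))/19160 = (-322851 + 5*sqrt(142085))*(1/19160) = -322851/19160 + sqrt(142085)/3832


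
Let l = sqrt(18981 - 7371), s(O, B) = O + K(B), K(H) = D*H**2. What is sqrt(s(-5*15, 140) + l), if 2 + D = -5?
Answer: sqrt(-137275 + 3*sqrt(1290)) ≈ 370.36*I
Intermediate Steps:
D = -7 (D = -2 - 5 = -7)
K(H) = -7*H**2
s(O, B) = O - 7*B**2
l = 3*sqrt(1290) (l = sqrt(11610) = 3*sqrt(1290) ≈ 107.75)
sqrt(s(-5*15, 140) + l) = sqrt((-5*15 - 7*140**2) + 3*sqrt(1290)) = sqrt((-75 - 7*19600) + 3*sqrt(1290)) = sqrt((-75 - 137200) + 3*sqrt(1290)) = sqrt(-137275 + 3*sqrt(1290))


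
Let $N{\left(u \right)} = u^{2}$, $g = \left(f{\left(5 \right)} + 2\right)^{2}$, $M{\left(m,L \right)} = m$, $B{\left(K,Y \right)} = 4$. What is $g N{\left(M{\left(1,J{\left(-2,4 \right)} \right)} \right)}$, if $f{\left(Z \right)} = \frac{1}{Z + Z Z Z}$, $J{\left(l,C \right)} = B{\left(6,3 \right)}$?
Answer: $\frac{68121}{16900} \approx 4.0308$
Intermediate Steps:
$J{\left(l,C \right)} = 4$
$f{\left(Z \right)} = \frac{1}{Z + Z^{3}}$ ($f{\left(Z \right)} = \frac{1}{Z + Z^{2} Z} = \frac{1}{Z + Z^{3}}$)
$g = \frac{68121}{16900}$ ($g = \left(\frac{1}{5 + 5^{3}} + 2\right)^{2} = \left(\frac{1}{5 + 125} + 2\right)^{2} = \left(\frac{1}{130} + 2\right)^{2} = \left(\frac{261}{130}\right)^{2} = \frac{68121}{16900} \approx 4.0308$)
$g N{\left(M{\left(1,J{\left(-2,4 \right)} \right)} \right)} = \frac{68121 \cdot 1^{2}}{16900} = \frac{68121}{16900} \cdot 1 = \frac{68121}{16900}$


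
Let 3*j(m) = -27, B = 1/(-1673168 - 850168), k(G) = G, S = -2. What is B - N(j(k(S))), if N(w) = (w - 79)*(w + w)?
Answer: -3996964225/2523336 ≈ -1584.0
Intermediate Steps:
B = -1/2523336 (B = 1/(-2523336) = -1/2523336 ≈ -3.9630e-7)
j(m) = -9 (j(m) = (⅓)*(-27) = -9)
N(w) = 2*w*(-79 + w) (N(w) = (-79 + w)*(2*w) = 2*w*(-79 + w))
B - N(j(k(S))) = -1/2523336 - 2*(-9)*(-79 - 9) = -1/2523336 - 2*(-9)*(-88) = -1/2523336 - 1*1584 = -1/2523336 - 1584 = -3996964225/2523336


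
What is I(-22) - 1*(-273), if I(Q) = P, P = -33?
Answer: 240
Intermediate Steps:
I(Q) = -33
I(-22) - 1*(-273) = -33 - 1*(-273) = -33 + 273 = 240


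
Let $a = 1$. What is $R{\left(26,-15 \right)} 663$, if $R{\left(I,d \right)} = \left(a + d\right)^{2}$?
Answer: $129948$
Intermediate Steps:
$R{\left(I,d \right)} = \left(1 + d\right)^{2}$
$R{\left(26,-15 \right)} 663 = \left(1 - 15\right)^{2} \cdot 663 = \left(-14\right)^{2} \cdot 663 = 196 \cdot 663 = 129948$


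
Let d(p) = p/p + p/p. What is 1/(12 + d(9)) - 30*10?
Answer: -4199/14 ≈ -299.93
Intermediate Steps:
d(p) = 2 (d(p) = 1 + 1 = 2)
1/(12 + d(9)) - 30*10 = 1/(12 + 2) - 30*10 = 1/14 - 300 = -4199/14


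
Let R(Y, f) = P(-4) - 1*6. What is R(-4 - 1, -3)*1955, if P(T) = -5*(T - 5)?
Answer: 76245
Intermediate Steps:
P(T) = 25 - 5*T (P(T) = -5*(-5 + T) = 25 - 5*T)
R(Y, f) = 39 (R(Y, f) = (25 - 5*(-4)) - 1*6 = (25 + 20) - 6 = 45 - 6 = 39)
R(-4 - 1, -3)*1955 = 39*1955 = 76245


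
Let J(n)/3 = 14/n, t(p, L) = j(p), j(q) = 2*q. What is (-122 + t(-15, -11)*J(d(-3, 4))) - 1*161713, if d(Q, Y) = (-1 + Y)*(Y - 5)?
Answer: -161415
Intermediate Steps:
d(Q, Y) = (-1 + Y)*(-5 + Y)
t(p, L) = 2*p
J(n) = 42/n (J(n) = 3*(14/n) = 42/n)
(-122 + t(-15, -11)*J(d(-3, 4))) - 1*161713 = (-122 + (2*(-15))*(42/(5 + 4**2 - 6*4))) - 1*161713 = (-122 - 1260/(5 + 16 - 24)) - 161713 = (-122 - 1260/(-3)) - 161713 = (-122 - 1260*(-1)/3) - 161713 = (-122 - 30*(-14)) - 161713 = (-122 + 420) - 161713 = 298 - 161713 = -161415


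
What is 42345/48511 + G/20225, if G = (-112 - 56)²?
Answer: 2225602089/981134975 ≈ 2.2684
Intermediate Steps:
G = 28224 (G = (-168)² = 28224)
42345/48511 + G/20225 = 42345/48511 + 28224/20225 = 2225602089/981134975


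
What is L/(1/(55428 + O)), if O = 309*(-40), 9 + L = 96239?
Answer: 4144433640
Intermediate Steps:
L = 96230 (L = -9 + 96239 = 96230)
O = -12360
L/(1/(55428 + O)) = 96230/(1/(55428 - 12360)) = 96230/(1/43068) = 96230*43068 = 4144433640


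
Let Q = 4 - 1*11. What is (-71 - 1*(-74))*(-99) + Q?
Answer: -304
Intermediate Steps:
Q = -7 (Q = 4 - 11 = -7)
(-71 - 1*(-74))*(-99) + Q = (-71 - 1*(-74))*(-99) - 7 = (-71 + 74)*(-99) - 7 = 3*(-99) - 7 = -297 - 7 = -304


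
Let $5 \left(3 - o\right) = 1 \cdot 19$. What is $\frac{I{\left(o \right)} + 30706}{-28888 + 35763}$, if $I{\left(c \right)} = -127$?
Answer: $\frac{30579}{6875} \approx 4.4479$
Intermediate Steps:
$o = - \frac{4}{5}$ ($o = 3 - \frac{1 \cdot 19}{5} = 3 - \frac{19}{5} = - \frac{4}{5} \approx -0.8$)
$\frac{I{\left(o \right)} + 30706}{-28888 + 35763} = \frac{-127 + 30706}{-28888 + 35763} = \frac{30579}{6875}$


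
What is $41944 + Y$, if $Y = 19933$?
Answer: $61877$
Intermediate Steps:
$41944 + Y = 41944 + 19933 = 61877$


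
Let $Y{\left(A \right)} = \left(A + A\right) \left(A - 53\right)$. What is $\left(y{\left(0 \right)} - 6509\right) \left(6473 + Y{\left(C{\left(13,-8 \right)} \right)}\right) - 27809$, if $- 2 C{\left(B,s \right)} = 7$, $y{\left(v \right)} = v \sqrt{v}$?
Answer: $- \frac{89469751}{2} \approx -4.4735 \cdot 10^{7}$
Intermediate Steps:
$y{\left(v \right)} = v^{\frac{3}{2}}$
$C{\left(B,s \right)} = - \frac{7}{2}$ ($C{\left(B,s \right)} = \left(- \frac{1}{2}\right) 7 = - \frac{7}{2}$)
$Y{\left(A \right)} = 2 A \left(-53 + A\right)$
$\left(y{\left(0 \right)} - 6509\right) \left(6473 + Y{\left(C{\left(13,-8 \right)} \right)}\right) - 27809 = \left(0^{\frac{3}{2}} - 6509\right) \left(6473 + 2 \left(- \frac{7}{2}\right) \left(-53 - \frac{7}{2}\right)\right) - 27809 = \left(0 - 6509\right) \left(6473 + 2 \left(- \frac{7}{2}\right) \left(- \frac{113}{2}\right)\right) - 27809 = - 6509 \left(6473 + \frac{791}{2}\right) - 27809 = \left(-6509\right) \frac{13737}{2} - 27809 = - \frac{89414133}{2} - 27809 = - \frac{89469751}{2}$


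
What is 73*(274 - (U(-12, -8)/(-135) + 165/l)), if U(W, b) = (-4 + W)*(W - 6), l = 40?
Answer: 2382793/120 ≈ 19857.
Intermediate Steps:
U(W, b) = (-6 + W)*(-4 + W) (U(W, b) = (-4 + W)*(-6 + W) = (-6 + W)*(-4 + W))
73*(274 - (U(-12, -8)/(-135) + 165/l)) = 73*(274 - ((24 + (-12)² - 10*(-12))/(-135) + 165/40)) = 73*(274 - ((24 + 144 + 120)*(-1/135) + 165*(1/40))) = 73*(274 - (288*(-1/135) + 33/8)) = 73*(274 - (-32/15 + 33/8)) = 73*(274 - 1*239/120) = 73*(274 - 239/120) = 73*(32641/120) = 2382793/120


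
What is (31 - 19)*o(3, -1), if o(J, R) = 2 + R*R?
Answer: 36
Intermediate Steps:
o(J, R) = 2 + R²
(31 - 19)*o(3, -1) = (31 - 19)*(2 + (-1)²) = 12*(2 + 1) = 12*3 = 36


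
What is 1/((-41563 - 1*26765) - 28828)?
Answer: -1/97156 ≈ -1.0293e-5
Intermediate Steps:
1/((-41563 - 1*26765) - 28828) = 1/((-41563 - 26765) - 28828) = 1/(-68328 - 28828) = 1/(-97156) = -1/97156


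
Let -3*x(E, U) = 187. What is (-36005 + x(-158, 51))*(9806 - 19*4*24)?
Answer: -863668364/3 ≈ -2.8789e+8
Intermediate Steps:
x(E, U) = -187/3 (x(E, U) = -⅓*187 = -187/3)
(-36005 + x(-158, 51))*(9806 - 19*4*24) = (-36005 - 187/3)*(9806 - 19*4*24) = -108202*(9806 - 76*24)/3 = -108202*(9806 - 1824)/3 = -108202/3*7982 = -863668364/3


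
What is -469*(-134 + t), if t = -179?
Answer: 146797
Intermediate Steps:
-469*(-134 + t) = -469*(-134 - 179) = -469*(-313) = 146797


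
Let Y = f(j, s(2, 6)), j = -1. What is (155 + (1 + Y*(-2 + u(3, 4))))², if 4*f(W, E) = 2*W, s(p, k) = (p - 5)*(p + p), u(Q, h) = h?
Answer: 24025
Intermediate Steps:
s(p, k) = 2*p*(-5 + p) (s(p, k) = (-5 + p)*(2*p) = 2*p*(-5 + p))
f(W, E) = W/2 (f(W, E) = (2*W)/4 = W/2)
Y = -½ (Y = (½)*(-1) = -½ ≈ -0.50000)
(155 + (1 + Y*(-2 + u(3, 4))))² = (155 + (1 - (-2 + 4)/2))² = (155 + (1 - ½*2))² = (155 + (1 - 1))² = (155 + 0)² = 155² = 24025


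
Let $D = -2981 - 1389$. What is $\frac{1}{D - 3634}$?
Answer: $- \frac{1}{8004} \approx -0.00012494$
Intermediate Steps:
$D = -4370$ ($D = -2981 - 1389 = -4370$)
$\frac{1}{D - 3634} = \frac{1}{-4370 - 3634} = \frac{1}{-8004} = - \frac{1}{8004}$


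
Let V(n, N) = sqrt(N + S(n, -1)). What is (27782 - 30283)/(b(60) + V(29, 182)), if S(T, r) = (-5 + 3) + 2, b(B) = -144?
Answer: 180072/10277 + 2501*sqrt(182)/20554 ≈ 19.163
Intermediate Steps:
S(T, r) = 0 (S(T, r) = -2 + 2 = 0)
V(n, N) = sqrt(N) (V(n, N) = sqrt(N + 0) = sqrt(N))
(27782 - 30283)/(b(60) + V(29, 182)) = (27782 - 30283)/(-144 + sqrt(182)) = -2501/(-144 + sqrt(182))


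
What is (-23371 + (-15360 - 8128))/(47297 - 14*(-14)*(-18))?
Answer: -46859/43769 ≈ -1.0706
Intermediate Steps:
(-23371 + (-15360 - 8128))/(47297 - 14*(-14)*(-18)) = (-23371 - 23488)/(47297 + 196*(-18)) = -46859/(47297 - 3528) = -46859/43769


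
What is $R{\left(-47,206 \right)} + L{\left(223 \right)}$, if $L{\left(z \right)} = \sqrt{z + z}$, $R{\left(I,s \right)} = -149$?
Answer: $-149 + \sqrt{446} \approx -127.88$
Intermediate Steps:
$L{\left(z \right)} = \sqrt{2} \sqrt{z}$ ($L{\left(z \right)} = \sqrt{2 z} = \sqrt{2} \sqrt{z}$)
$R{\left(-47,206 \right)} + L{\left(223 \right)} = -149 + \sqrt{2} \sqrt{223} = -149 + \sqrt{446}$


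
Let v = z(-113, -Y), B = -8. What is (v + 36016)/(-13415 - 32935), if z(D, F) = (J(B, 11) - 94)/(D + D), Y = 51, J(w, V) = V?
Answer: -904411/1163900 ≈ -0.77705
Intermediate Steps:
z(D, F) = -83/(2*D) (z(D, F) = (11 - 94)/(D + D) = -83*1/(2*D) = -83/(2*D))
v = 83/226 (v = -83/2/(-113) = -83/2*(-1/113) = 83/226 ≈ 0.36726)
(v + 36016)/(-13415 - 32935) = (83/226 + 36016)/(-13415 - 32935) = (8139699/226)/(-46350) = (8139699/226)*(-1/46350) = -904411/1163900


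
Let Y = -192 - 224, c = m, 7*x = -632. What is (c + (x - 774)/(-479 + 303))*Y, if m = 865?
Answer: -2533180/7 ≈ -3.6188e+5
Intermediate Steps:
x = -632/7 (x = (⅐)*(-632) = -632/7 ≈ -90.286)
c = 865
Y = -416
(c + (x - 774)/(-479 + 303))*Y = (865 + (-632/7 - 774)/(-479 + 303))*(-416) = (865 - 6050/7/(-176))*(-416) = (865 - 6050/7*(-1/176))*(-416) = (865 + 275/56)*(-416) = (48715/56)*(-416) = -2533180/7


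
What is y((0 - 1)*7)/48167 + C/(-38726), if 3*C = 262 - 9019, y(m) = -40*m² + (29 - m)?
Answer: 66090649/1865315242 ≈ 0.035431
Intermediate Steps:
y(m) = 29 - m - 40*m²
C = -2919 (C = (262 - 9019)/3 = (⅓)*(-8757) = -2919)
y((0 - 1)*7)/48167 + C/(-38726) = (29 - (0 - 1)*7 - 40*49*(0 - 1)²)/48167 - 2919/(-38726) = (29 - (-1)*7 - 40*(-1*7)²)*(1/48167) - 2919*(-1/38726) = (29 - 1*(-7) - 40*(-7)²)*(1/48167) + 2919/38726 = (29 + 7 - 40*49)*(1/48167) + 2919/38726 = (29 + 7 - 1960)*(1/48167) + 2919/38726 = -1924*1/48167 + 2919/38726 = -1924/48167 + 2919/38726 = 66090649/1865315242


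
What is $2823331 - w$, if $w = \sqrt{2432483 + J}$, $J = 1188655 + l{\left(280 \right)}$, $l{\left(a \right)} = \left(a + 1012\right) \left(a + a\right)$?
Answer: $2823331 - \sqrt{4344658} \approx 2.8212 \cdot 10^{6}$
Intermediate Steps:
$l{\left(a \right)} = 2 a \left(1012 + a\right)$ ($l{\left(a \right)} = \left(1012 + a\right) 2 a = 2 a \left(1012 + a\right)$)
$J = 1912175$ ($J = 1188655 + 2 \cdot 280 \left(1012 + 280\right) = 1188655 + 2 \cdot 280 \cdot 1292 = 1188655 + 723520 = 1912175$)
$w = \sqrt{4344658}$ ($w = \sqrt{2432483 + 1912175} = \sqrt{4344658} \approx 2084.4$)
$2823331 - w = 2823331 - \sqrt{4344658}$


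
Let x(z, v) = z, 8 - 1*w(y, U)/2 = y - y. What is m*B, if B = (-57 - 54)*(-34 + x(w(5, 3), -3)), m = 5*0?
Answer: 0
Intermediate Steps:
w(y, U) = 16 (w(y, U) = 16 - 2*(y - y) = 16 - 2*0 = 16 + 0 = 16)
m = 0
B = 1998 (B = (-57 - 54)*(-34 + 16) = -111*(-18) = 1998)
m*B = 0*1998 = 0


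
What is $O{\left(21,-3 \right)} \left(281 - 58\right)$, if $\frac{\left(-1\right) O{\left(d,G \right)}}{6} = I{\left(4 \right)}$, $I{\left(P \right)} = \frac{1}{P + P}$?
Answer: $- \frac{669}{4} \approx -167.25$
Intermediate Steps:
$I{\left(P \right)} = \frac{1}{2 P}$
$O{\left(d,G \right)} = - \frac{3}{4}$ ($O{\left(d,G \right)} = - 6 \frac{1}{2 \cdot 4} = - 6 \cdot \frac{1}{2} \cdot \frac{1}{4} = \left(-6\right) \frac{1}{8} = - \frac{3}{4}$)
$O{\left(21,-3 \right)} \left(281 - 58\right) = - \frac{3 \left(281 - 58\right)}{4} = \left(- \frac{3}{4}\right) 223 = - \frac{669}{4}$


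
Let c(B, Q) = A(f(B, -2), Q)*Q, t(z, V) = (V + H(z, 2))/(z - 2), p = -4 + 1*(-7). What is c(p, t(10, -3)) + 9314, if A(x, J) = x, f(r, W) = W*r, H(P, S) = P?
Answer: 37333/4 ≈ 9333.3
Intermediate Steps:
p = -11 (p = -4 - 7 = -11)
t(z, V) = (V + z)/(-2 + z) (t(z, V) = (V + z)/(z - 2) = (V + z)/(-2 + z))
c(B, Q) = -2*B*Q (c(B, Q) = (-2*B)*Q = -2*B*Q)
c(p, t(10, -3)) + 9314 = -2*(-11)*(-3 + 10)/(-2 + 10) + 9314 = -2*(-11)*7/8 + 9314 = 77/4 + 9314 = 37333/4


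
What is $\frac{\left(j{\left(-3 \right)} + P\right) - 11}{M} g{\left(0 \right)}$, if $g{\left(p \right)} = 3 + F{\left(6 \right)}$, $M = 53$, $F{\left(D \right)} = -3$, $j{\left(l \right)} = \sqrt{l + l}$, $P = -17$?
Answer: $0$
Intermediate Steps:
$j{\left(l \right)} = \sqrt{2} \sqrt{l}$ ($j{\left(l \right)} = \sqrt{2 l} = \sqrt{2} \sqrt{l}$)
$g{\left(p \right)} = 0$ ($g{\left(p \right)} = 3 - 3 = 0$)
$\frac{\left(j{\left(-3 \right)} + P\right) - 11}{M} g{\left(0 \right)} = \frac{\left(\sqrt{2} \sqrt{-3} - 17\right) - 11}{53} \cdot 0 = \left(\left(\sqrt{2} i \sqrt{3} - 17\right) - 11\right) \frac{1}{53} \cdot 0 = \left(\left(i \sqrt{6} - 17\right) - 11\right) \frac{1}{53} \cdot 0 = \left(\left(-17 + i \sqrt{6}\right) - 11\right) \frac{1}{53} \cdot 0 = \left(-28 + i \sqrt{6}\right) \frac{1}{53} \cdot 0 = \left(- \frac{28}{53} + \frac{i \sqrt{6}}{53}\right) 0 = 0$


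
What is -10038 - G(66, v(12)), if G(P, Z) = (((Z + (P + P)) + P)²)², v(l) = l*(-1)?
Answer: -1196893254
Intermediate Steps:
v(l) = -l
G(P, Z) = (Z + 3*P)⁴ (G(P, Z) = (((Z + 2*P) + P)²)² = ((Z + 3*P)²)² = (Z + 3*P)⁴)
-10038 - G(66, v(12)) = -10038 - (-1*12 + 3*66)⁴ = -10038 - (-12 + 198)⁴ = -10038 - 1*186⁴ = -10038 - 1*1196883216 = -10038 - 1196883216 = -1196893254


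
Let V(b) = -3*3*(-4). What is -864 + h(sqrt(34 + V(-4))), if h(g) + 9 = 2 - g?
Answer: -871 - sqrt(70) ≈ -879.37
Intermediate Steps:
V(b) = 36 (V(b) = -9*(-4) = 36)
h(g) = -7 - g (h(g) = -9 + (2 - g) = -7 - g)
-864 + h(sqrt(34 + V(-4))) = -864 + (-7 - sqrt(34 + 36)) = -864 + (-7 - sqrt(70)) = -871 - sqrt(70)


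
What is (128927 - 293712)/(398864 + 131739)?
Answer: -164785/530603 ≈ -0.31056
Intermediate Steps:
(128927 - 293712)/(398864 + 131739) = -164785/530603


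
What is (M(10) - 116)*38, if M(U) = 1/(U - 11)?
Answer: -4446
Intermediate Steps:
M(U) = 1/(-11 + U)
(M(10) - 116)*38 = (1/(-11 + 10) - 116)*38 = (1/(-1) - 116)*38 = (-1 - 116)*38 = -117*38 = -4446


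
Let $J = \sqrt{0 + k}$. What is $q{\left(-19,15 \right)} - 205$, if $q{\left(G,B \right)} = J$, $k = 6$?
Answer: $-205 + \sqrt{6} \approx -202.55$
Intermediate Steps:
$J = \sqrt{6}$ ($J = \sqrt{0 + 6} = \sqrt{6} \approx 2.4495$)
$q{\left(G,B \right)} = \sqrt{6}$
$q{\left(-19,15 \right)} - 205 = \sqrt{6} - 205 = -205 + \sqrt{6}$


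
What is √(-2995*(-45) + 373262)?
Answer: √508037 ≈ 712.77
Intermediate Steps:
√(-2995*(-45) + 373262) = √(134775 + 373262) = √508037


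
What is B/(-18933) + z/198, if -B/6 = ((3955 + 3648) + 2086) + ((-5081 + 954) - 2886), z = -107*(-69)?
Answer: 15884603/416526 ≈ 38.136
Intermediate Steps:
z = 7383
B = -16056 (B = -6*(((3955 + 3648) + 2086) + ((-5081 + 954) - 2886)) = -6*((7603 + 2086) + (-4127 - 2886)) = -6*(9689 - 7013) = -6*2676 = -16056)
B/(-18933) + z/198 = -16056/(-18933) + 7383/198 = -16056*(-1/18933) + 7383*(1/198) = 5352/6311 + 2461/66 = 15884603/416526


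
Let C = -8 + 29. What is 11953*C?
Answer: 251013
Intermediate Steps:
C = 21
11953*C = 11953*21 = 251013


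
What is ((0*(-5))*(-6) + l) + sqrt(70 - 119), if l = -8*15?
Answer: -120 + 7*I ≈ -120.0 + 7.0*I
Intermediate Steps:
l = -120
((0*(-5))*(-6) + l) + sqrt(70 - 119) = ((0*(-5))*(-6) - 120) + sqrt(70 - 119) = (0*(-6) - 120) + sqrt(-49) = (0 - 120) + 7*I = -120 + 7*I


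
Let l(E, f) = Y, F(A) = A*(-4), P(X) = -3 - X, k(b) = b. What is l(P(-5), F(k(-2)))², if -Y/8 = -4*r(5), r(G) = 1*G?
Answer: 25600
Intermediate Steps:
F(A) = -4*A
r(G) = G
Y = 160 (Y = -(-32)*5 = -8*(-20) = 160)
l(E, f) = 160
l(P(-5), F(k(-2)))² = 160² = 25600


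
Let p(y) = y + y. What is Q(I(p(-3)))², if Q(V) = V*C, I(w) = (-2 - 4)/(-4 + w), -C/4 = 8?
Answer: 9216/25 ≈ 368.64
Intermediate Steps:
C = -32 (C = -4*8 = -32)
p(y) = 2*y
I(w) = -6/(-4 + w)
Q(V) = -32*V (Q(V) = V*(-32) = -32*V)
Q(I(p(-3)))² = (-(-192)/(-4 + 2*(-3)))² = (-(-192)/(-4 - 6))² = (-(-192)/(-10))² = (-(-192)*(-1)/10)² = (-32*⅗)² = (-96/5)² = 9216/25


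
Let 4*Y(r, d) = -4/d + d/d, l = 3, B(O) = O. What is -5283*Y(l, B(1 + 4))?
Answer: -5283/20 ≈ -264.15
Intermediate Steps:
Y(r, d) = 1/4 - 1/d (Y(r, d) = (-4/d + d/d)/4 = (-4/d + 1)/4 = (1 - 4/d)/4 = 1/4 - 1/d)
-5283*Y(l, B(1 + 4)) = -5283*(-4 + (1 + 4))/(4*(1 + 4)) = -5283*(-4 + 5)/(4*5) = -5283/(4*5) = -5283*1/20 = -5283/20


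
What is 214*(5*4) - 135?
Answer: 4145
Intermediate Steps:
214*(5*4) - 135 = 214*20 - 135 = 4280 - 135 = 4145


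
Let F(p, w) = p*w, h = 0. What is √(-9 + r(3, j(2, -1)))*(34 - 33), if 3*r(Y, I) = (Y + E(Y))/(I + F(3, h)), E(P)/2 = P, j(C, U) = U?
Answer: 2*I*√3 ≈ 3.4641*I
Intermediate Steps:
E(P) = 2*P
r(Y, I) = Y/I (r(Y, I) = ((Y + 2*Y)/(I + 3*0))/3 = ((3*Y)/(I + 0))/3 = ((3*Y)/I)/3 = (3*Y/I)/3 = Y/I)
√(-9 + r(3, j(2, -1)))*(34 - 33) = √(-9 + 3/(-1))*(34 - 33) = √(-9 + 3*(-1))*1 = √(-9 - 3)*1 = √(-12)*1 = (2*I*√3)*1 = 2*I*√3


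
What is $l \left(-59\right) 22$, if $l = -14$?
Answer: $18172$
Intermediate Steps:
$l \left(-59\right) 22 = \left(-14\right) \left(-59\right) 22 = 826 \cdot 22 = 18172$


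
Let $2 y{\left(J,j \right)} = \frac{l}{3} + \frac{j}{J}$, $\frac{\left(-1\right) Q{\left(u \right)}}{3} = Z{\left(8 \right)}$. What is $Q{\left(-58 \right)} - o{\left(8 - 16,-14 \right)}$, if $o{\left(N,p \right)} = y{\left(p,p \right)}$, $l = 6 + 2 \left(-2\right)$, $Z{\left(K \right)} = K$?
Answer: $- \frac{149}{6} \approx -24.833$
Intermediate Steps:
$Q{\left(u \right)} = -24$ ($Q{\left(u \right)} = \left(-3\right) 8 = -24$)
$l = 2$ ($l = 6 - 4 = 2$)
$y{\left(J,j \right)} = \frac{1}{3} + \frac{j}{2 J}$ ($y{\left(J,j \right)} = \frac{\frac{2}{3} + \frac{j}{J}}{2} = \frac{1}{3} + \frac{j}{2 J}$)
$o{\left(N,p \right)} = \frac{5}{6}$ ($o{\left(N,p \right)} = \frac{\frac{p}{2} + \frac{p}{3}}{p} = \frac{\frac{5}{6} p}{p} = \frac{5}{6}$)
$Q{\left(-58 \right)} - o{\left(8 - 16,-14 \right)} = -24 - \frac{5}{6} = - \frac{149}{6}$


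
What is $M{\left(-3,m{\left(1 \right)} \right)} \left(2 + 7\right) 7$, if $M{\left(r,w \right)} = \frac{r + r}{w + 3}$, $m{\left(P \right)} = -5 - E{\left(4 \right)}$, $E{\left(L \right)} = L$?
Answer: $63$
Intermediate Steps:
$m{\left(P \right)} = -9$ ($m{\left(P \right)} = -5 - 4 = -9$)
$M{\left(r,w \right)} = \frac{2 r}{3 + w}$
$M{\left(-3,m{\left(1 \right)} \right)} \left(2 + 7\right) 7 = 2 \left(-3\right) \frac{1}{3 - 9} \left(2 + 7\right) 7 = 2 \left(-3\right) \frac{1}{-6} \cdot 9 \cdot 7 = 2 \left(-3\right) \left(- \frac{1}{6}\right) 63 = 1 \cdot 63 = 63$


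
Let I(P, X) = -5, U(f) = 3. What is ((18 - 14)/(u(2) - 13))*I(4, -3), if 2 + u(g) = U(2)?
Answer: 5/3 ≈ 1.6667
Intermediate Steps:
u(g) = 1 (u(g) = -2 + 3 = 1)
((18 - 14)/(u(2) - 13))*I(4, -3) = ((18 - 14)/(1 - 13))*(-5) = (4/(-12))*(-5) = (4*(-1/12))*(-5) = -⅓*(-5) = 5/3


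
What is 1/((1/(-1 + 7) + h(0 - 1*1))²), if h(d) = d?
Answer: 36/25 ≈ 1.4400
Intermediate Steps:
1/((1/(-1 + 7) + h(0 - 1*1))²) = 1/((1/(-1 + 7) + (0 - 1*1))²) = 1/((1/6 + (0 - 1))²) = 1/((⅙ - 1)²) = 1/((-⅚)²) = 1/(25/36) = 36/25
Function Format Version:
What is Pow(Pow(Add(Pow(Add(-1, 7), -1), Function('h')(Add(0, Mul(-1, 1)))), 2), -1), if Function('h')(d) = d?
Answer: Rational(36, 25) ≈ 1.4400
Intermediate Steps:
Pow(Pow(Add(Pow(Add(-1, 7), -1), Function('h')(Add(0, Mul(-1, 1)))), 2), -1) = Pow(Pow(Add(Pow(Add(-1, 7), -1), Add(0, Mul(-1, 1))), 2), -1) = Pow(Pow(Add(Pow(6, -1), Add(0, -1)), 2), -1) = Pow(Pow(Add(Rational(1, 6), -1), 2), -1) = Pow(Pow(Rational(-5, 6), 2), -1) = Pow(Rational(25, 36), -1) = Rational(36, 25)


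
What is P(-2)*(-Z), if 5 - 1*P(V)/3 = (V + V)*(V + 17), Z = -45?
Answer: 8775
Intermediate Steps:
P(V) = 15 - 6*V*(17 + V) (P(V) = 15 - 3*(V + V)*(V + 17) = 15 - 3*2*V*(17 + V) = 15 - 6*V*(17 + V))
P(-2)*(-Z) = (15 - 102*(-2) - 6*(-2)**2)*(-1*(-45)) = (15 + 204 - 6*4)*45 = (15 + 204 - 24)*45 = 195*45 = 8775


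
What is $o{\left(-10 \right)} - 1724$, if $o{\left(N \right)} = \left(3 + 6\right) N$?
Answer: $-1814$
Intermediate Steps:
$o{\left(N \right)} = 9 N$
$o{\left(-10 \right)} - 1724 = 9 \left(-10\right) - 1724 = -90 - 1724 = -1814$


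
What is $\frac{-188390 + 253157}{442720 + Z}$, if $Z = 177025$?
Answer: $\frac{64767}{619745} \approx 0.10451$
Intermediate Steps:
$\frac{-188390 + 253157}{442720 + Z} = \frac{-188390 + 253157}{442720 + 177025} = \frac{64767}{619745}$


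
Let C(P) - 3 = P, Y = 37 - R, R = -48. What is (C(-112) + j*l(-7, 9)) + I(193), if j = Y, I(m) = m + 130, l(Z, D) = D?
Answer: 979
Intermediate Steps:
Y = 85 (Y = 37 - 1*(-48) = 37 + 48 = 85)
I(m) = 130 + m
j = 85
C(P) = 3 + P
(C(-112) + j*l(-7, 9)) + I(193) = ((3 - 112) + 85*9) + (130 + 193) = (-109 + 765) + 323 = 656 + 323 = 979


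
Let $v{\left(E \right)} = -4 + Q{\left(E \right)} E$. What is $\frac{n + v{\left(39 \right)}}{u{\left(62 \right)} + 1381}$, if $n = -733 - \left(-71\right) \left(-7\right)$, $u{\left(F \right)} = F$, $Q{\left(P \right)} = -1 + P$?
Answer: $\frac{248}{1443} \approx 0.17186$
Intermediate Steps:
$v{\left(E \right)} = -4 + E \left(-1 + E\right)$ ($v{\left(E \right)} = -4 + \left(-1 + E\right) E = -4 + E \left(-1 + E\right)$)
$n = -1230$ ($n = -733 - 497 = -1230$)
$\frac{n + v{\left(39 \right)}}{u{\left(62 \right)} + 1381} = \frac{-1230 - \left(4 - 39 \left(-1 + 39\right)\right)}{62 + 1381} = \frac{-1230 + \left(-4 + 39 \cdot 38\right)}{1443} = \left(-1230 + \left(-4 + 1482\right)\right) \frac{1}{1443} = \left(-1230 + 1478\right) \frac{1}{1443} = 248 \cdot \frac{1}{1443} = \frac{248}{1443}$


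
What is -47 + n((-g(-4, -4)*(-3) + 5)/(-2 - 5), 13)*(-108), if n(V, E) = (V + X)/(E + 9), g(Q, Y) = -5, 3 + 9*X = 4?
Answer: -4201/77 ≈ -54.558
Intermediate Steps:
X = 1/9 (X = -1/3 + (1/9)*4 = -1/3 + 4/9 = 1/9 ≈ 0.11111)
n(V, E) = (1/9 + V)/(9 + E) (n(V, E) = (V + 1/9)/(E + 9) = (1/9 + V)/(9 + E))
-47 + n((-g(-4, -4)*(-3) + 5)/(-2 - 5), 13)*(-108) = -47 + ((1/9 + (-1*(-5)*(-3) + 5)/(-2 - 5))/(9 + 13))*(-108) = -47 + ((1/9 + (5*(-3) + 5)/(-7))/22)*(-108) = -47 + ((1/9 + (-15 + 5)*(-1/7))/22)*(-108) = -47 + ((1/9 - 10*(-1/7))/22)*(-108) = -47 + ((1/9 + 10/7)/22)*(-108) = -47 + ((1/22)*(97/63))*(-108) = -47 + (97/1386)*(-108) = -47 - 582/77 = -4201/77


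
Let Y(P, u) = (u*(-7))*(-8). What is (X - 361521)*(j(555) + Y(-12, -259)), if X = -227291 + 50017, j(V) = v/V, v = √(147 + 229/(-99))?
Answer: 7814682680 - 215518*√39391/3663 ≈ 7.8147e+9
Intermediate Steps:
Y(P, u) = 56*u (Y(P, u) = -7*u*(-8) = 56*u)
v = 2*√39391/33 (v = √(147 + 229*(-1/99)) = √(147 - 229/99) = √(14324/99) = 2*√39391/33 ≈ 12.029)
j(V) = 2*√39391/(33*V) (j(V) = (2*√39391/33)/V = 2*√39391/(33*V))
X = -177274
(X - 361521)*(j(555) + Y(-12, -259)) = (-177274 - 361521)*((2/33)*√39391/555 + 56*(-259)) = -538795*((2/33)*√39391*(1/555) - 14504) = -538795*(2*√39391/18315 - 14504) = -538795*(-14504 + 2*√39391/18315) = 7814682680 - 215518*√39391/3663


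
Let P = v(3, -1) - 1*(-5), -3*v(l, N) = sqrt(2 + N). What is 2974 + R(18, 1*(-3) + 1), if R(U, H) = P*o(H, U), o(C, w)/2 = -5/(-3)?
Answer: 26906/9 ≈ 2989.6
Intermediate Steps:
v(l, N) = -sqrt(2 + N)/3
o(C, w) = 10/3 (o(C, w) = 2*(-5/(-3)) = 2*(-5*(-1/3)) = 2*(5/3) = 10/3)
P = 14/3 (P = -sqrt(2 - 1)/3 - 1*(-5) = -sqrt(1)/3 + 5 = -1/3*1 + 5 = -1/3 + 5 = 14/3 ≈ 4.6667)
R(U, H) = 140/9 (R(U, H) = (14/3)*(10/3) = 140/9)
2974 + R(18, 1*(-3) + 1) = 2974 + 140/9 = 26906/9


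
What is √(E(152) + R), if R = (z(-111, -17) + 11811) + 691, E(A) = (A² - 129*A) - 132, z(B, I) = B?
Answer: √15755 ≈ 125.52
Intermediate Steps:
E(A) = -132 + A² - 129*A
R = 12391 (R = (-111 + 11811) + 691 = 11700 + 691 = 12391)
√(E(152) + R) = √((-132 + 152² - 129*152) + 12391) = √((-132 + 23104 - 19608) + 12391) = √(3364 + 12391) = √15755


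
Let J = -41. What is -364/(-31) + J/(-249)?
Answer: 91907/7719 ≈ 11.907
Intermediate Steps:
-364/(-31) + J/(-249) = -364/(-31) - 41/(-249) = -364*(-1/31) - 41*(-1/249) = 364/31 + 41/249 = 91907/7719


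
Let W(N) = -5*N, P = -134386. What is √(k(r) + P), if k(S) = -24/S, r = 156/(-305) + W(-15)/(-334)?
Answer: I*√9324872576626/8331 ≈ 366.54*I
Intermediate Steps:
r = -74979/101870 (r = 156/(-305) - 5*(-15)/(-334) = 156*(-1/305) + 75*(-1/334) = -156/305 - 75/334 = -74979/101870 ≈ -0.73603)
√(k(r) + P) = √(-24/(-74979/101870) - 134386) = √(-24*(-101870/74979) - 134386) = √(814960/24993 - 134386) = √(-3357894338/24993) = I*√9324872576626/8331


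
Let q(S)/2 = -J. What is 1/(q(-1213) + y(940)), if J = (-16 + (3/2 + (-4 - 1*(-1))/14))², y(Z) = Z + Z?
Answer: 49/70902 ≈ 0.00069109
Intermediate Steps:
y(Z) = 2*Z
J = 10609/49 (J = (-16 + (3*(½) + (-4 + 1)*(1/14)))² = (-16 + (3/2 - 3*1/14))² = (-16 + (3/2 - 3/14))² = (-16 + 9/7)² = (-103/7)² = 10609/49 ≈ 216.51)
q(S) = -21218/49 (q(S) = 2*(-1*10609/49) = 2*(-10609/49) = -21218/49)
1/(q(-1213) + y(940)) = 1/(-21218/49 + 2*940) = 1/(-21218/49 + 1880) = 1/(70902/49) = 49/70902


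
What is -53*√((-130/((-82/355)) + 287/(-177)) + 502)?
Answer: -53*√55991543154/7257 ≈ -1728.1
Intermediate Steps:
-53*√((-130/((-82/355)) + 287/(-177)) + 502) = -53*√((-130/((-82*1/355)) + 287*(-1/177)) + 502) = -53*√((-130/(-82/355) - 287/177) + 502) = -53*√((-130*(-355/82) - 287/177) + 502) = -53*√((23075/41 - 287/177) + 502) = -53*√(4072508/7257 + 502) = -53*√55991543154/7257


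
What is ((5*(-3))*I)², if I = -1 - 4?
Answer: 5625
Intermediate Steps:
I = -5
((5*(-3))*I)² = ((5*(-3))*(-5))² = (-15*(-5))² = 75² = 5625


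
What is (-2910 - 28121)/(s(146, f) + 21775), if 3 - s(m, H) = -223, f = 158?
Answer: -4433/3143 ≈ -1.4104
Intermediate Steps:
s(m, H) = 226 (s(m, H) = 3 - 1*(-223) = 3 + 223 = 226)
(-2910 - 28121)/(s(146, f) + 21775) = (-2910 - 28121)/(226 + 21775) = -31031/22001 = -31031*1/22001 = -4433/3143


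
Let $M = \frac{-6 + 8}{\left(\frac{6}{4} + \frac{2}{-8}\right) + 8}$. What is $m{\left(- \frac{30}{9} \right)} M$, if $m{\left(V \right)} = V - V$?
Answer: $0$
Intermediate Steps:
$m{\left(V \right)} = 0$
$M = \frac{8}{37}$ ($M = \frac{2}{\left(6 \cdot \frac{1}{4} + 2 \left(- \frac{1}{8}\right)\right) + 8} = \frac{2}{\left(\frac{3}{2} - \frac{1}{4}\right) + 8} = \frac{2}{\frac{5}{4} + 8} = \frac{2}{\frac{37}{4}} = 2 \cdot \frac{4}{37} = \frac{8}{37} \approx 0.21622$)
$m{\left(- \frac{30}{9} \right)} M = 0 \cdot \frac{8}{37} = 0$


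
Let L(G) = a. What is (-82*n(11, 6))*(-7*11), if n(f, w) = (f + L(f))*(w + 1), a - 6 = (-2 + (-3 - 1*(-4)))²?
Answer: 795564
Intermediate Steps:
a = 7 (a = 6 + (-2 + (-3 - 1*(-4)))² = 6 + (-2 + (-3 + 4))² = 6 + (-2 + 1)² = 6 + (-1)² = 6 + 1 = 7)
L(G) = 7
n(f, w) = (1 + w)*(7 + f) (n(f, w) = (f + 7)*(w + 1) = (7 + f)*(1 + w) = (1 + w)*(7 + f))
(-82*n(11, 6))*(-7*11) = (-82*(7 + 11 + 7*6 + 11*6))*(-7*11) = -82*(7 + 11 + 42 + 66)*(-77) = -82*126*(-77) = -10332*(-77) = 795564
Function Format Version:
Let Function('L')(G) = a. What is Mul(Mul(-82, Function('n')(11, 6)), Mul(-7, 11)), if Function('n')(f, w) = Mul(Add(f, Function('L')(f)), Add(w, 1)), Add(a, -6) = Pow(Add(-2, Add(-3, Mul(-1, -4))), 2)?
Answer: 795564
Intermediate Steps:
a = 7 (a = Add(6, Pow(Add(-2, Add(-3, Mul(-1, -4))), 2)) = Add(6, Pow(Add(-2, Add(-3, 4)), 2)) = Add(6, Pow(Add(-2, 1), 2)) = Add(6, Pow(-1, 2)) = Add(6, 1) = 7)
Function('L')(G) = 7
Function('n')(f, w) = Mul(Add(1, w), Add(7, f)) (Function('n')(f, w) = Mul(Add(f, 7), Add(w, 1)) = Mul(Add(7, f), Add(1, w)) = Mul(Add(1, w), Add(7, f)))
Mul(Mul(-82, Function('n')(11, 6)), Mul(-7, 11)) = Mul(Mul(-82, Add(7, 11, Mul(7, 6), Mul(11, 6))), Mul(-7, 11)) = Mul(Mul(-82, Add(7, 11, 42, 66)), -77) = Mul(Mul(-82, 126), -77) = Mul(-10332, -77) = 795564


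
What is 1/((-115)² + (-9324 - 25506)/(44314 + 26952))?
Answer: 35633/471229010 ≈ 7.5617e-5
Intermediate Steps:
1/((-115)² + (-9324 - 25506)/(44314 + 26952)) = 1/(13225 - 34830/71266) = 1/(13225 - 34830*1/71266) = 1/(13225 - 17415/35633) = 1/(471229010/35633) = 35633/471229010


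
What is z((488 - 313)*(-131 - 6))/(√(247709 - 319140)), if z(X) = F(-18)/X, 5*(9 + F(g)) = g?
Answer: -9*I*√71431/1223255875 ≈ -1.9664e-6*I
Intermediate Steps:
F(g) = -9 + g/5
z(X) = -63/(5*X) (z(X) = (-9 + (⅕)*(-18))/X = (-9 - 18/5)/X = -63/(5*X))
z((488 - 313)*(-131 - 6))/(√(247709 - 319140)) = (-63*1/((-131 - 6)*(488 - 313))/5)/(√(247709 - 319140)) = (-63/(5*(175*(-137))))/(√(-71431)) = (-63/5/(-23975))/((I*√71431)) = (-63/5*(-1/23975))*(-I*√71431/71431) = 9*(-I*√71431/71431)/17125 = -9*I*√71431/1223255875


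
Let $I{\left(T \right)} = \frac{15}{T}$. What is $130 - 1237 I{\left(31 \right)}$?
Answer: $- \frac{14525}{31} \approx -468.55$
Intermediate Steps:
$130 - 1237 I{\left(31 \right)} = 130 - 1237 \cdot \frac{15}{31} = 130 - 1237 \cdot 15 \cdot \frac{1}{31} = 130 - \frac{18555}{31} = - \frac{14525}{31}$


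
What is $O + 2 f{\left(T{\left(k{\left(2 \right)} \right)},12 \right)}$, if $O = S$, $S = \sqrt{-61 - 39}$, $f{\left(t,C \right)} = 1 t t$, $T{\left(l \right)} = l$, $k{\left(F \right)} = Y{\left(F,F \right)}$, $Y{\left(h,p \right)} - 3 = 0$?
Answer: $18 + 10 i \approx 18.0 + 10.0 i$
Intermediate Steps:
$Y{\left(h,p \right)} = 3$ ($Y{\left(h,p \right)} = 3 + 0 = 3$)
$k{\left(F \right)} = 3$
$f{\left(t,C \right)} = t^{2}$ ($f{\left(t,C \right)} = t t = t^{2}$)
$S = 10 i$ ($S = \sqrt{-100} = 10 i \approx 10.0 i$)
$O = 10 i \approx 10.0 i$
$O + 2 f{\left(T{\left(k{\left(2 \right)} \right)},12 \right)} = 10 i + 2 \cdot 3^{2} = 10 i + 2 \cdot 9 = 10 i + 18 = 18 + 10 i$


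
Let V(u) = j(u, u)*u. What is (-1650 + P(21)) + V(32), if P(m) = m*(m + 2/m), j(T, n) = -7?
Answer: -1431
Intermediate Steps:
V(u) = -7*u
(-1650 + P(21)) + V(32) = (-1650 + (2 + 21**2)) - 7*32 = (-1650 + (2 + 441)) - 224 = (-1650 + 443) - 224 = -1207 - 224 = -1431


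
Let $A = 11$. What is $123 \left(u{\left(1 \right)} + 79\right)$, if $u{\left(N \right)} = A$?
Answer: $11070$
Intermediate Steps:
$u{\left(N \right)} = 11$
$123 \left(u{\left(1 \right)} + 79\right) = 123 \left(11 + 79\right) = 123 \cdot 90 = 11070$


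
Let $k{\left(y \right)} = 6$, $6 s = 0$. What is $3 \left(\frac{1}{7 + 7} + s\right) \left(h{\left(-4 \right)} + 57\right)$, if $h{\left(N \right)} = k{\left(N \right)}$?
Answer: $\frac{27}{2} \approx 13.5$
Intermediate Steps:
$s = 0$ ($s = \frac{1}{6} \cdot 0 = 0$)
$h{\left(N \right)} = 6$
$3 \left(\frac{1}{7 + 7} + s\right) \left(h{\left(-4 \right)} + 57\right) = 3 \left(\frac{1}{7 + 7} + 0\right) \left(6 + 57\right) = 3 \left(\frac{1}{14} + 0\right) 63 = 3 \cdot \frac{1}{14} \cdot 63 = \frac{3}{14} \cdot 63 = \frac{27}{2}$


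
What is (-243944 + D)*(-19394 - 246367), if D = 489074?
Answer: -65145993930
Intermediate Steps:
(-243944 + D)*(-19394 - 246367) = (-243944 + 489074)*(-19394 - 246367) = 245130*(-265761) = -65145993930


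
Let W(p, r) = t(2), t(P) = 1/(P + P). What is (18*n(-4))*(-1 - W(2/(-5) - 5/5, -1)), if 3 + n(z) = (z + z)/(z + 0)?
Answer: 45/2 ≈ 22.500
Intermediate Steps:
t(P) = 1/(2*P)
W(p, r) = ¼ (W(p, r) = (½)/2 = (½)*(½) = ¼)
n(z) = -1 (n(z) = -3 + (z + z)/(z + 0) = -3 + (2*z)/z = -3 + 2 = -1)
(18*n(-4))*(-1 - W(2/(-5) - 5/5, -1)) = (18*(-1))*(-1 - 1*¼) = -18*(-1 - ¼) = -18*(-5/4) = 45/2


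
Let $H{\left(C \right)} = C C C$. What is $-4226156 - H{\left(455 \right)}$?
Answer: $-98422531$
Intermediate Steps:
$H{\left(C \right)} = C^{3}$ ($H{\left(C \right)} = C^{2} C = C^{3}$)
$-4226156 - H{\left(455 \right)} = -4226156 - 455^{3} = -4226156 - 94196375 = -98422531$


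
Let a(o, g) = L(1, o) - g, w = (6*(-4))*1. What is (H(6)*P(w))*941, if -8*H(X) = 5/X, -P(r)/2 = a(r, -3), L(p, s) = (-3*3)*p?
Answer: -4705/4 ≈ -1176.3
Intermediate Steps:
L(p, s) = -9*p
w = -24 (w = -24*1 = -24)
a(o, g) = -9 - g (a(o, g) = -9*1 - g = -9 - g)
P(r) = 12 (P(r) = -2*(-9 - 1*(-3)) = -2*(-9 + 3) = -2*(-6) = 12)
H(X) = -5/(8*X)
(H(6)*P(w))*941 = (-5/8/6*12)*941 = (-5/8*⅙*12)*941 = -5/48*12*941 = -5/4*941 = -4705/4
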